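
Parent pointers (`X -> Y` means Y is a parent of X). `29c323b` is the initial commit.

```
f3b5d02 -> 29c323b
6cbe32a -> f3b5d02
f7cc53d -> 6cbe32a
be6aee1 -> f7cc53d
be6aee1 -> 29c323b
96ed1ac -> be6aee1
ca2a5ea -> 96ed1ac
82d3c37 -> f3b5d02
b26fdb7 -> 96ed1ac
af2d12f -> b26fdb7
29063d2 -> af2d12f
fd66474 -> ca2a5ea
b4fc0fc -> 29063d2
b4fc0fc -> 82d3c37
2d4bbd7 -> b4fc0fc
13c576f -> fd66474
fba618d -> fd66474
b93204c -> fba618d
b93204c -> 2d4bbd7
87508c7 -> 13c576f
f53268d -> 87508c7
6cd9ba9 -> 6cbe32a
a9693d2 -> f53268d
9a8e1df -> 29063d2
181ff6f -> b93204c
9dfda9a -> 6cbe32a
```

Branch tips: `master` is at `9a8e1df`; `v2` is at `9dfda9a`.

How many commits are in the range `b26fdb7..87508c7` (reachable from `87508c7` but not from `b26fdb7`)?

Reachable from 87508c7: {13c576f, 29c323b, 6cbe32a, 87508c7, 96ed1ac, be6aee1, ca2a5ea, f3b5d02, f7cc53d, fd66474}.
Reachable from b26fdb7: {29c323b, 6cbe32a, 96ed1ac, b26fdb7, be6aee1, f3b5d02, f7cc53d}.
In 87508c7's history but not b26fdb7's: {13c576f, 87508c7, ca2a5ea, fd66474} — 4 commits.

4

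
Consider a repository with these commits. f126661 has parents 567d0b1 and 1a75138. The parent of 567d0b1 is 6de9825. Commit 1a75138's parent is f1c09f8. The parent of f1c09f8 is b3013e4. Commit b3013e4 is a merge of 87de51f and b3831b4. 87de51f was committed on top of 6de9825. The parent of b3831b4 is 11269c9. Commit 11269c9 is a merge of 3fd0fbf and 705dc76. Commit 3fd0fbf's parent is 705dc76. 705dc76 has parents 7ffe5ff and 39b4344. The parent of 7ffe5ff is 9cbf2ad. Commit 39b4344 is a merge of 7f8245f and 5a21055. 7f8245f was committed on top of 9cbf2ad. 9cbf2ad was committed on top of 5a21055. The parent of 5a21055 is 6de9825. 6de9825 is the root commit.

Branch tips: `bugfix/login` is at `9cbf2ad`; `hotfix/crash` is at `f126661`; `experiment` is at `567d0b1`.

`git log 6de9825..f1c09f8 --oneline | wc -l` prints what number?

12

Reachable from f1c09f8: {11269c9, 39b4344, 3fd0fbf, 5a21055, 6de9825, 705dc76, 7f8245f, 7ffe5ff, 87de51f, 9cbf2ad, b3013e4, b3831b4, f1c09f8}.
Reachable from 6de9825: {6de9825}.
In f1c09f8's history but not 6de9825's: {11269c9, 39b4344, 3fd0fbf, 5a21055, 705dc76, 7f8245f, 7ffe5ff, 87de51f, 9cbf2ad, b3013e4, b3831b4, f1c09f8} — 12 commits.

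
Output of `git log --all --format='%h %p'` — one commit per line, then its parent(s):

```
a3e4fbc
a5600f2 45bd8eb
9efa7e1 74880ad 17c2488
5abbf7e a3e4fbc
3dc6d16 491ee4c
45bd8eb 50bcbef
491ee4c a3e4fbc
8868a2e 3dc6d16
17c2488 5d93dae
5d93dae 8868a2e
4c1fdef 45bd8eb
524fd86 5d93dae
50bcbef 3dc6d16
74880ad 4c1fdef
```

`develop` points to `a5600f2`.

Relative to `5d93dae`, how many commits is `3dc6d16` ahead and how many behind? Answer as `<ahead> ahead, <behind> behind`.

Reachable from 3dc6d16: {3dc6d16, 491ee4c, a3e4fbc}.
Reachable from 5d93dae: {3dc6d16, 491ee4c, 5d93dae, 8868a2e, a3e4fbc}.
Only in 3dc6d16's history (ahead): {} — 0.
Only in 5d93dae's history (behind): {5d93dae, 8868a2e} — 2.

0 ahead, 2 behind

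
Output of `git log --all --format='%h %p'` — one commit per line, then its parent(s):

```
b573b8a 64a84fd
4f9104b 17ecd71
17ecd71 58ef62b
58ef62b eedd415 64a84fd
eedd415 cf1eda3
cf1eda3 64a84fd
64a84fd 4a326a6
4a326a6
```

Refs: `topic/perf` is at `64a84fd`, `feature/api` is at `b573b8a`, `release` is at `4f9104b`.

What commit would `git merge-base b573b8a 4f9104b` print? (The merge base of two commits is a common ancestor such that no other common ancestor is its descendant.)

64a84fd

Ancestors of b573b8a: {4a326a6, 64a84fd, b573b8a}.
Ancestors of 4f9104b: {17ecd71, 4a326a6, 4f9104b, 58ef62b, 64a84fd, cf1eda3, eedd415}.
Common ancestors: {4a326a6, 64a84fd}.
Among these, 64a84fd is not an ancestor of any other common ancestor — it is the merge base.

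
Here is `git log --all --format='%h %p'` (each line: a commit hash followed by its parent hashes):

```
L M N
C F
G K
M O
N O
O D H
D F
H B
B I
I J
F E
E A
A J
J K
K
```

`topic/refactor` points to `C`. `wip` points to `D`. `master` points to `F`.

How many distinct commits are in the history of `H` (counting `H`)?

Walking parent pointers from H: reachable set = {B, H, I, J, K}.
That is 5 commits.

5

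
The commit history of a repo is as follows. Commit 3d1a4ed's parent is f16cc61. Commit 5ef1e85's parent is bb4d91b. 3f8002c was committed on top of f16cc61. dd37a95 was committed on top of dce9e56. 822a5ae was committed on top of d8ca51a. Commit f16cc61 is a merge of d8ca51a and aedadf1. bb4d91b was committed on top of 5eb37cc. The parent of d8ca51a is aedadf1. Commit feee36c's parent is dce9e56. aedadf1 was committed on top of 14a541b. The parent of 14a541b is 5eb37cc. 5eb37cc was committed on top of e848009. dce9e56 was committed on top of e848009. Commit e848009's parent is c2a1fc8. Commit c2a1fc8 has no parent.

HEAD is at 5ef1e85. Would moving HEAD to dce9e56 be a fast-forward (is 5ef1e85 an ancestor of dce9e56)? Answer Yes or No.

No

A fast-forward from 5ef1e85 to dce9e56 is possible iff 5ef1e85 is an ancestor of dce9e56.
Ancestors of dce9e56: {c2a1fc8, dce9e56, e848009}.
5ef1e85 is not among them, so fast-forward is not possible.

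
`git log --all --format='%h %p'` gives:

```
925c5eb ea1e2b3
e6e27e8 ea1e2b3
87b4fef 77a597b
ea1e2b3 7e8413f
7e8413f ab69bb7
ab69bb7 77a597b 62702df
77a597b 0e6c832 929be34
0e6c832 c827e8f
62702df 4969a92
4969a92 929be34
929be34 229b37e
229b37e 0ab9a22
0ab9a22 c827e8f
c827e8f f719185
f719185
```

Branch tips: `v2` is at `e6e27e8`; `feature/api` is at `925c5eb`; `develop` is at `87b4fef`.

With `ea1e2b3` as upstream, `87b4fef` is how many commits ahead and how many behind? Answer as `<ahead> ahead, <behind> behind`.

1 ahead, 5 behind

Reachable from 87b4fef: {0ab9a22, 0e6c832, 229b37e, 77a597b, 87b4fef, 929be34, c827e8f, f719185}.
Reachable from ea1e2b3: {0ab9a22, 0e6c832, 229b37e, 4969a92, 62702df, 77a597b, 7e8413f, 929be34, ab69bb7, c827e8f, ea1e2b3, f719185}.
Only in 87b4fef's history (ahead): {87b4fef} — 1.
Only in ea1e2b3's history (behind): {4969a92, 62702df, 7e8413f, ab69bb7, ea1e2b3} — 5.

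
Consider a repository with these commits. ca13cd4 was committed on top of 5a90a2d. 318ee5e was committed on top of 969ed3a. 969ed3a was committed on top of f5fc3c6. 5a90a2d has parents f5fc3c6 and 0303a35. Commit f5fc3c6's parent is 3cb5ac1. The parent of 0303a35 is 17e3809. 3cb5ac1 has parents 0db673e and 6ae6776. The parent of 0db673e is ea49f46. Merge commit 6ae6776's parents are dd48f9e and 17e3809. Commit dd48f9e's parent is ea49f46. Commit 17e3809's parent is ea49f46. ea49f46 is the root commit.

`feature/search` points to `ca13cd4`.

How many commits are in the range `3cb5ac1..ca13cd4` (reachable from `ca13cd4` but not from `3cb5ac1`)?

Reachable from ca13cd4: {0303a35, 0db673e, 17e3809, 3cb5ac1, 5a90a2d, 6ae6776, ca13cd4, dd48f9e, ea49f46, f5fc3c6}.
Reachable from 3cb5ac1: {0db673e, 17e3809, 3cb5ac1, 6ae6776, dd48f9e, ea49f46}.
In ca13cd4's history but not 3cb5ac1's: {0303a35, 5a90a2d, ca13cd4, f5fc3c6} — 4 commits.

4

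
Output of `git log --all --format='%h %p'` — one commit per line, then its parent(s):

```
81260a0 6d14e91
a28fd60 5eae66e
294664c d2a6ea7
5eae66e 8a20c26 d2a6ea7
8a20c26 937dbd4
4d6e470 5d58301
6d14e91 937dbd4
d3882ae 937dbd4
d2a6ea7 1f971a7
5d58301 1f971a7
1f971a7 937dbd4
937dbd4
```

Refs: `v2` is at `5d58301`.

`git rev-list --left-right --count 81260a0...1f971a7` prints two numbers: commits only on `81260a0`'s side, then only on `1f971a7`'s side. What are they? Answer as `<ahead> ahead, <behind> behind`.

Reachable from 81260a0: {6d14e91, 81260a0, 937dbd4}.
Reachable from 1f971a7: {1f971a7, 937dbd4}.
Only in 81260a0's history (ahead): {6d14e91, 81260a0} — 2.
Only in 1f971a7's history (behind): {1f971a7} — 1.

2 ahead, 1 behind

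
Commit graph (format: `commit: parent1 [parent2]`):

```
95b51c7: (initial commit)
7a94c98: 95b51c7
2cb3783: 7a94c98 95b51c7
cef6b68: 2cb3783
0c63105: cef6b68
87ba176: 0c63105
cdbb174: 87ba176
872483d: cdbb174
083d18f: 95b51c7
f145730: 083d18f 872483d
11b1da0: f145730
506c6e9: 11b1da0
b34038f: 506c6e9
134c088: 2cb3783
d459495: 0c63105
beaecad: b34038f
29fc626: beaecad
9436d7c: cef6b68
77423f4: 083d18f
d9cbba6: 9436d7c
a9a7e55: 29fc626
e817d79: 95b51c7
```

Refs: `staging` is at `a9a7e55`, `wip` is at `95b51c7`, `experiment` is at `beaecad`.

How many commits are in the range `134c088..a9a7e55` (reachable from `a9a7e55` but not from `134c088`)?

Reachable from a9a7e55: {083d18f, 0c63105, 11b1da0, 29fc626, 2cb3783, 506c6e9, 7a94c98, 872483d, 87ba176, 95b51c7, a9a7e55, b34038f, beaecad, cdbb174, cef6b68, f145730}.
Reachable from 134c088: {134c088, 2cb3783, 7a94c98, 95b51c7}.
In a9a7e55's history but not 134c088's: {083d18f, 0c63105, 11b1da0, 29fc626, 506c6e9, 872483d, 87ba176, a9a7e55, b34038f, beaecad, cdbb174, cef6b68, f145730} — 13 commits.

13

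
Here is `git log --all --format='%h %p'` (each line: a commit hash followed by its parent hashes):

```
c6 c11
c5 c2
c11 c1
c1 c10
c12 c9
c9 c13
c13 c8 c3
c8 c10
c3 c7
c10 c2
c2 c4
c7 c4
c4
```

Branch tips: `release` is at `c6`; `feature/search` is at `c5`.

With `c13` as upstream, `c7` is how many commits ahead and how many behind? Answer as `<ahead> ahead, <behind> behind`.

Reachable from c7: {c4, c7}.
Reachable from c13: {c10, c13, c2, c3, c4, c7, c8}.
Only in c7's history (ahead): {} — 0.
Only in c13's history (behind): {c10, c13, c2, c3, c8} — 5.

0 ahead, 5 behind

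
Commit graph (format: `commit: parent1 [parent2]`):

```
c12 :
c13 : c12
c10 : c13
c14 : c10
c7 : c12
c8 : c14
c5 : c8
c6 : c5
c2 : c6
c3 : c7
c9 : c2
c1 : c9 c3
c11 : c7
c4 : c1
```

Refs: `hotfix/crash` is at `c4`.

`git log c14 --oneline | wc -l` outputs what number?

Walking parent pointers from c14: reachable set = {c10, c12, c13, c14}.
That is 4 commits.

4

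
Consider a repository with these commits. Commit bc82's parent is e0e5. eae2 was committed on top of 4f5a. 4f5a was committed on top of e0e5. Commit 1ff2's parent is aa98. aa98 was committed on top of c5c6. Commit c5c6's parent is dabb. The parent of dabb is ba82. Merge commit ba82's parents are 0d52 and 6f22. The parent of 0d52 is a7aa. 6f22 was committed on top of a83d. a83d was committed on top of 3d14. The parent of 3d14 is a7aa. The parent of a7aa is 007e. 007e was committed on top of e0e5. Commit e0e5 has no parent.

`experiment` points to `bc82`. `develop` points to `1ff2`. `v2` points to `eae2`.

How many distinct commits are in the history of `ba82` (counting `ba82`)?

Walking parent pointers from ba82: reachable set = {007e, 0d52, 3d14, 6f22, a7aa, a83d, ba82, e0e5}.
That is 8 commits.

8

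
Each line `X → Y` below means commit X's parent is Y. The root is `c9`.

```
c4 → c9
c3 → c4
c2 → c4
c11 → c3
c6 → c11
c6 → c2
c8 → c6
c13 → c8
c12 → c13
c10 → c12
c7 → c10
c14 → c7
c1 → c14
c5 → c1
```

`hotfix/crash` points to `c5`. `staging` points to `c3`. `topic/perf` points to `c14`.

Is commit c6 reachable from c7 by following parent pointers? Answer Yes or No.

Yes

Ancestors of c7 (commits reachable by following parents): {c10, c11, c12, c13, c2, c3, c4, c6, c7, c8, c9}.
c6 is in that set, so it is an ancestor of c7.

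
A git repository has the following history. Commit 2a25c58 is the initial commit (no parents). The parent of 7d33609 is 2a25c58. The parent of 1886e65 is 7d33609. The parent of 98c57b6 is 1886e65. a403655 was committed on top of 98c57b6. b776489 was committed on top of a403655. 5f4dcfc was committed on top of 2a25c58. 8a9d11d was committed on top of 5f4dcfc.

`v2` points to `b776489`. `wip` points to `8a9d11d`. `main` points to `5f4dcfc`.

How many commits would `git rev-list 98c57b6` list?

Walking parent pointers from 98c57b6: reachable set = {1886e65, 2a25c58, 7d33609, 98c57b6}.
That is 4 commits.

4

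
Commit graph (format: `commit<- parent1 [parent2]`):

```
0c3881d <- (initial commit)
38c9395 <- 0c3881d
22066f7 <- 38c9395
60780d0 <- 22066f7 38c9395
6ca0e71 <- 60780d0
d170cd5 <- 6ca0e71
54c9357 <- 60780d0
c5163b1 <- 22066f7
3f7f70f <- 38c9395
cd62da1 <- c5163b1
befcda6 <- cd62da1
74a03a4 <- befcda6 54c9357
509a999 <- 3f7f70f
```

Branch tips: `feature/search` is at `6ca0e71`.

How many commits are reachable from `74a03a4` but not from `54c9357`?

4

Reachable from 74a03a4: {0c3881d, 22066f7, 38c9395, 54c9357, 60780d0, 74a03a4, befcda6, c5163b1, cd62da1}.
Reachable from 54c9357: {0c3881d, 22066f7, 38c9395, 54c9357, 60780d0}.
In 74a03a4's history but not 54c9357's: {74a03a4, befcda6, c5163b1, cd62da1} — 4 commits.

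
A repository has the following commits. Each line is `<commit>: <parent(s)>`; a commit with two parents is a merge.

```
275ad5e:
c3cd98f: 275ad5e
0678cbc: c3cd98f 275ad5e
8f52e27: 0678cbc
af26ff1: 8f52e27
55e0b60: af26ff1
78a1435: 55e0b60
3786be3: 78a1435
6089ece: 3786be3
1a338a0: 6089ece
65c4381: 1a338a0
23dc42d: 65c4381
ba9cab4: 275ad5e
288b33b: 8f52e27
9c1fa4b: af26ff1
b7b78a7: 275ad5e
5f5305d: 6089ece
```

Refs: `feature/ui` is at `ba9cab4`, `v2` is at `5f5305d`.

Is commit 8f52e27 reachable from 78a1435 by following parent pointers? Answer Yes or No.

Yes

Ancestors of 78a1435 (commits reachable by following parents): {0678cbc, 275ad5e, 55e0b60, 78a1435, 8f52e27, af26ff1, c3cd98f}.
8f52e27 is in that set, so it is an ancestor of 78a1435.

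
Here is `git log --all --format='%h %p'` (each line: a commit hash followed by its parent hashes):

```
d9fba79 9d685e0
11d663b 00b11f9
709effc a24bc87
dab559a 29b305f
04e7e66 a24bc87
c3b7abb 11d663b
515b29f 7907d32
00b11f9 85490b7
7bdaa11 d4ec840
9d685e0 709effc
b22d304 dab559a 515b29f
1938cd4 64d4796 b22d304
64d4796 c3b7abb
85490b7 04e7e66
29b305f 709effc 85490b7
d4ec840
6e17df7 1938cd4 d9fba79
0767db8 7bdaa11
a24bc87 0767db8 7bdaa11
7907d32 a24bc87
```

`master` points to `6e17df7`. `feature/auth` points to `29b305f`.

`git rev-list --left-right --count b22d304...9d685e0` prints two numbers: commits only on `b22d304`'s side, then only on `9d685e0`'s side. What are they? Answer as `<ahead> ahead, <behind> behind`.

7 ahead, 1 behind

Reachable from b22d304: {04e7e66, 0767db8, 29b305f, 515b29f, 709effc, 7907d32, 7bdaa11, 85490b7, a24bc87, b22d304, d4ec840, dab559a}.
Reachable from 9d685e0: {0767db8, 709effc, 7bdaa11, 9d685e0, a24bc87, d4ec840}.
Only in b22d304's history (ahead): {04e7e66, 29b305f, 515b29f, 7907d32, 85490b7, b22d304, dab559a} — 7.
Only in 9d685e0's history (behind): {9d685e0} — 1.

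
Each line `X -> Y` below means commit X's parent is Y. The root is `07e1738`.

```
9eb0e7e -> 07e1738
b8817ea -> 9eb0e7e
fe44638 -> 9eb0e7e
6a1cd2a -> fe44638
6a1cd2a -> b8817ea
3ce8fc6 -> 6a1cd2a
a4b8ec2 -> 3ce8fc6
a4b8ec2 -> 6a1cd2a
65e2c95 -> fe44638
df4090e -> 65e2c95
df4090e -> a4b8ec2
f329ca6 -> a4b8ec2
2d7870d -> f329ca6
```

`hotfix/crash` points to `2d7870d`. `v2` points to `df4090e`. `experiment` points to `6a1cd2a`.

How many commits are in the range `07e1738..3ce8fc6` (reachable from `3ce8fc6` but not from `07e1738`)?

Reachable from 3ce8fc6: {07e1738, 3ce8fc6, 6a1cd2a, 9eb0e7e, b8817ea, fe44638}.
Reachable from 07e1738: {07e1738}.
In 3ce8fc6's history but not 07e1738's: {3ce8fc6, 6a1cd2a, 9eb0e7e, b8817ea, fe44638} — 5 commits.

5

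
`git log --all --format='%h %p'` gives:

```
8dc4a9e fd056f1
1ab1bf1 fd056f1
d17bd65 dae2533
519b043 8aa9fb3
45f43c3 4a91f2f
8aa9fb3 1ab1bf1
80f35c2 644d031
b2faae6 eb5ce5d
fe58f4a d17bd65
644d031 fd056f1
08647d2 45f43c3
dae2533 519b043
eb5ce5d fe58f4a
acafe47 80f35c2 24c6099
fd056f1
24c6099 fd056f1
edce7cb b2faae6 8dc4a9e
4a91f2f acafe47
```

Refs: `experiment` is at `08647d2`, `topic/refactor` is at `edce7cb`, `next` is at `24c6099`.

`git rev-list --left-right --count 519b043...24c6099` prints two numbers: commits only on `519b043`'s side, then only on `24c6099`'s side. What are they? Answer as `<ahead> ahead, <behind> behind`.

3 ahead, 1 behind

Reachable from 519b043: {1ab1bf1, 519b043, 8aa9fb3, fd056f1}.
Reachable from 24c6099: {24c6099, fd056f1}.
Only in 519b043's history (ahead): {1ab1bf1, 519b043, 8aa9fb3} — 3.
Only in 24c6099's history (behind): {24c6099} — 1.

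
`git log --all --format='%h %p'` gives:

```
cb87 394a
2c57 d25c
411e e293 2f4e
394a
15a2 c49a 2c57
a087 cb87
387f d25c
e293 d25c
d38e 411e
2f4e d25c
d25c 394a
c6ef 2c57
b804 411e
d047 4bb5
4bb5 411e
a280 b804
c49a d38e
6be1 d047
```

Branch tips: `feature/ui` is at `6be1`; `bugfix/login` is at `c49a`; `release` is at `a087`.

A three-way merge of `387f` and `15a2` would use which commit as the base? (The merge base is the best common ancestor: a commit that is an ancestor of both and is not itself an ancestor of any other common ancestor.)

Ancestors of 387f: {387f, 394a, d25c}.
Ancestors of 15a2: {15a2, 2c57, 2f4e, 394a, 411e, c49a, d25c, d38e, e293}.
Common ancestors: {394a, d25c}.
Among these, d25c is not an ancestor of any other common ancestor — it is the merge base.

d25c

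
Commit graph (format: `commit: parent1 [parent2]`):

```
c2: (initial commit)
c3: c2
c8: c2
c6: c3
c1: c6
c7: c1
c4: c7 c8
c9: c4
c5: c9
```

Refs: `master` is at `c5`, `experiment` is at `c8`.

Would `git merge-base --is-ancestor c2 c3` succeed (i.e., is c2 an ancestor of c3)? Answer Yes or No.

Yes

Ancestors of c3 (commits reachable by following parents): {c2, c3}.
c2 is in that set, so it is an ancestor of c3.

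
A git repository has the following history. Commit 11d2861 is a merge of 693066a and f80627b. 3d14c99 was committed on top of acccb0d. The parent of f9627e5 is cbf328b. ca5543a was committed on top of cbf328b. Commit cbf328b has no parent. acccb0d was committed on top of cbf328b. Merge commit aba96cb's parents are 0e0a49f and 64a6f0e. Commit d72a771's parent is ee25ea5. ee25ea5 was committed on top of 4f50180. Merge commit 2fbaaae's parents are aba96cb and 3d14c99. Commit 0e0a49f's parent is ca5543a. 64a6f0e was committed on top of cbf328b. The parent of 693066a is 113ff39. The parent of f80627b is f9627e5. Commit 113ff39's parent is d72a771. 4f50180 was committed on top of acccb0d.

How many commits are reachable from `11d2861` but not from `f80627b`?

7

Reachable from 11d2861: {113ff39, 11d2861, 4f50180, 693066a, acccb0d, cbf328b, d72a771, ee25ea5, f80627b, f9627e5}.
Reachable from f80627b: {cbf328b, f80627b, f9627e5}.
In 11d2861's history but not f80627b's: {113ff39, 11d2861, 4f50180, 693066a, acccb0d, d72a771, ee25ea5} — 7 commits.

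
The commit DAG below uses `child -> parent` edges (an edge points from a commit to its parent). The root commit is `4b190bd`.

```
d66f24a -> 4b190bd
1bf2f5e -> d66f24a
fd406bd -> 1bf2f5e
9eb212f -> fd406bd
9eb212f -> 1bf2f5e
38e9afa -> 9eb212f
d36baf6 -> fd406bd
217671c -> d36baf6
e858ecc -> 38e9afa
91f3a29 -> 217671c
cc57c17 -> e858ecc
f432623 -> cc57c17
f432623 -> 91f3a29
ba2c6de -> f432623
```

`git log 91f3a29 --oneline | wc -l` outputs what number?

Walking parent pointers from 91f3a29: reachable set = {1bf2f5e, 217671c, 4b190bd, 91f3a29, d36baf6, d66f24a, fd406bd}.
That is 7 commits.

7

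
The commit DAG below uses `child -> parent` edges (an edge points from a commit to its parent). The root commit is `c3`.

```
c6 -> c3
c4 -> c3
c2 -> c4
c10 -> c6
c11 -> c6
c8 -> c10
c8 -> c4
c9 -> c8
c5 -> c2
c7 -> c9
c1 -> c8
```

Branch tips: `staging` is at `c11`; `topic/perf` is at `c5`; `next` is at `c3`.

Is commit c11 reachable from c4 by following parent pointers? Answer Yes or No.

Ancestors of c4: {c3, c4}.
c11 is not in that set, so it is not an ancestor of c4.

No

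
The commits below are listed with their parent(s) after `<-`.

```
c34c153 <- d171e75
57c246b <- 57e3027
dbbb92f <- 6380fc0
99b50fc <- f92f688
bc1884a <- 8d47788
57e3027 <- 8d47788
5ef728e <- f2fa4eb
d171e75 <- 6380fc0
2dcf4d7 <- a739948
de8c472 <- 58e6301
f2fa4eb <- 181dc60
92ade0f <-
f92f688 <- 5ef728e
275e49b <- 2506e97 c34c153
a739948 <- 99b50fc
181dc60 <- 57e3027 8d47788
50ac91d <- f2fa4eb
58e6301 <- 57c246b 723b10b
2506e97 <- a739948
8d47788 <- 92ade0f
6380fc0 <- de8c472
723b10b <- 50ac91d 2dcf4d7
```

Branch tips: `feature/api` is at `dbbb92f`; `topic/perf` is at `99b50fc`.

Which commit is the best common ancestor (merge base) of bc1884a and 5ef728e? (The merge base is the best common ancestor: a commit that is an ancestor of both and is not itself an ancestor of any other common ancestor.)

Ancestors of bc1884a: {8d47788, 92ade0f, bc1884a}.
Ancestors of 5ef728e: {181dc60, 57e3027, 5ef728e, 8d47788, 92ade0f, f2fa4eb}.
Common ancestors: {8d47788, 92ade0f}.
Among these, 8d47788 is not an ancestor of any other common ancestor — it is the merge base.

8d47788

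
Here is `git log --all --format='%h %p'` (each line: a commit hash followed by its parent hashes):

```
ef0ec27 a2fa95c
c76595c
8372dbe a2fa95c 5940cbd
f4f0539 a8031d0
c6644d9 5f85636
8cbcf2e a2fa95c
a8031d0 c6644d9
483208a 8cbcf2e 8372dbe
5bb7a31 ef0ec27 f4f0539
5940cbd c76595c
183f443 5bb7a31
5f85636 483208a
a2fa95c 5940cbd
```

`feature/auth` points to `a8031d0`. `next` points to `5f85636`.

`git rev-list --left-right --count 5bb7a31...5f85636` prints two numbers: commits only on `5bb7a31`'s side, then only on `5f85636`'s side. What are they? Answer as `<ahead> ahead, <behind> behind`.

5 ahead, 0 behind

Reachable from 5bb7a31: {483208a, 5940cbd, 5bb7a31, 5f85636, 8372dbe, 8cbcf2e, a2fa95c, a8031d0, c6644d9, c76595c, ef0ec27, f4f0539}.
Reachable from 5f85636: {483208a, 5940cbd, 5f85636, 8372dbe, 8cbcf2e, a2fa95c, c76595c}.
Only in 5bb7a31's history (ahead): {5bb7a31, a8031d0, c6644d9, ef0ec27, f4f0539} — 5.
Only in 5f85636's history (behind): {} — 0.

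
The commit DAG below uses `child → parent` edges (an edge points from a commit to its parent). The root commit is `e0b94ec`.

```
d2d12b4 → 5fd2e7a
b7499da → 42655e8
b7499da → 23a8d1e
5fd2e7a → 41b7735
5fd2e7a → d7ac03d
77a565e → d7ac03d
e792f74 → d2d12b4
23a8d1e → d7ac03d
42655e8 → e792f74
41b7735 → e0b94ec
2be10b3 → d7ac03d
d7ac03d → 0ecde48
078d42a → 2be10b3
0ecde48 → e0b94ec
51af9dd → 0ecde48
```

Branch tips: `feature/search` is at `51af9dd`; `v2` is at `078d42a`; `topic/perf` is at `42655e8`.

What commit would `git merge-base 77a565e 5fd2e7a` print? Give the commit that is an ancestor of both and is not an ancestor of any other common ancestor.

Ancestors of 77a565e: {0ecde48, 77a565e, d7ac03d, e0b94ec}.
Ancestors of 5fd2e7a: {0ecde48, 41b7735, 5fd2e7a, d7ac03d, e0b94ec}.
Common ancestors: {0ecde48, d7ac03d, e0b94ec}.
Among these, d7ac03d is not an ancestor of any other common ancestor — it is the merge base.

d7ac03d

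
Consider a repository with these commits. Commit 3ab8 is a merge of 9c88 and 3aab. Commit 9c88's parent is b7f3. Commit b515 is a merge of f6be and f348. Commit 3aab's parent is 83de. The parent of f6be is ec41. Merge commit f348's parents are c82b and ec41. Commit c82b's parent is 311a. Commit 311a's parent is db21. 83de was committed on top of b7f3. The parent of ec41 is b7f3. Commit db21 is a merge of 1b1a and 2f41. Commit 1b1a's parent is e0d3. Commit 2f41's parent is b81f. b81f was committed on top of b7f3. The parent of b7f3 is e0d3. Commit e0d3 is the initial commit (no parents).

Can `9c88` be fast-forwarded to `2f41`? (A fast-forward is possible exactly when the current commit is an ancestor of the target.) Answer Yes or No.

A fast-forward from 9c88 to 2f41 is possible iff 9c88 is an ancestor of 2f41.
Ancestors of 2f41: {2f41, b7f3, b81f, e0d3}.
9c88 is not among them, so fast-forward is not possible.

No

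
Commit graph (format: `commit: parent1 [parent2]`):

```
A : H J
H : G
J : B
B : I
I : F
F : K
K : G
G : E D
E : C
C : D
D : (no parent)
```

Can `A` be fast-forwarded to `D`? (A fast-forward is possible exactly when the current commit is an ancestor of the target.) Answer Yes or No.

A fast-forward from A to D is possible iff A is an ancestor of D.
Ancestors of D: {D}.
A is not among them, so fast-forward is not possible.

No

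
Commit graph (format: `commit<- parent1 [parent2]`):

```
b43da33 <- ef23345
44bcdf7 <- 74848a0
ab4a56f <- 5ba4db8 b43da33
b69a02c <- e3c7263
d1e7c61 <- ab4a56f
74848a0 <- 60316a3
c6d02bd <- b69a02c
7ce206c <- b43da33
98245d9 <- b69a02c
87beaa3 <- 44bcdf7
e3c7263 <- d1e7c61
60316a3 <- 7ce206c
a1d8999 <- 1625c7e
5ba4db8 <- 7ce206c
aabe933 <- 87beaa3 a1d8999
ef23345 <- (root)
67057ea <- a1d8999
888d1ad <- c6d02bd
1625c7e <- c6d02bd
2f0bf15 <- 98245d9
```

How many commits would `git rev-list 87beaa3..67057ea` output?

9

Reachable from 67057ea: {1625c7e, 5ba4db8, 67057ea, 7ce206c, a1d8999, ab4a56f, b43da33, b69a02c, c6d02bd, d1e7c61, e3c7263, ef23345}.
Reachable from 87beaa3: {44bcdf7, 60316a3, 74848a0, 7ce206c, 87beaa3, b43da33, ef23345}.
In 67057ea's history but not 87beaa3's: {1625c7e, 5ba4db8, 67057ea, a1d8999, ab4a56f, b69a02c, c6d02bd, d1e7c61, e3c7263} — 9 commits.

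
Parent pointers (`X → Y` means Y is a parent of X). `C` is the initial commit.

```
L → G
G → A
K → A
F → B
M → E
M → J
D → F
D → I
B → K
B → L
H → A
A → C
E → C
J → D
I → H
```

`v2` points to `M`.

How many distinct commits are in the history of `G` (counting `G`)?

3

Walking parent pointers from G: reachable set = {A, C, G}.
That is 3 commits.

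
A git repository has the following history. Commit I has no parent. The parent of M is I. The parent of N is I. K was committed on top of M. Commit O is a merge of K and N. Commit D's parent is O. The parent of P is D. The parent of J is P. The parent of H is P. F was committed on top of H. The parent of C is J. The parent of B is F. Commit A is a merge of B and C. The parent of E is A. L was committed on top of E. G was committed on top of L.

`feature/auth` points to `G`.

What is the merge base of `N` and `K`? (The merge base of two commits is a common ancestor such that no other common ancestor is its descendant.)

I

Ancestors of N: {I, N}.
Ancestors of K: {I, K, M}.
Common ancestors: {I}.
The only common ancestor is I, so it is the merge base.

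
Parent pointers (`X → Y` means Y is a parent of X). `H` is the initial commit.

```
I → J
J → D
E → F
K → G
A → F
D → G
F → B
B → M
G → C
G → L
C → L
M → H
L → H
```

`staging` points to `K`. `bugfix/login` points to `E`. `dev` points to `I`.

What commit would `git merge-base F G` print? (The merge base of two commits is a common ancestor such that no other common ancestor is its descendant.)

H

Ancestors of F: {B, F, H, M}.
Ancestors of G: {C, G, H, L}.
Common ancestors: {H}.
The only common ancestor is H, so it is the merge base.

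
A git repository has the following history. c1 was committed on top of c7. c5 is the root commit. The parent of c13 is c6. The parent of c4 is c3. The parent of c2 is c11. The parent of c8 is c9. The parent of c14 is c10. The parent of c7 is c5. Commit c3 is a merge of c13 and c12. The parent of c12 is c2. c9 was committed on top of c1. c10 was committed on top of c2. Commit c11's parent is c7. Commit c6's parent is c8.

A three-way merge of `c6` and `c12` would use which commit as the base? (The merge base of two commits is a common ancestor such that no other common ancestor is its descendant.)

Ancestors of c6: {c1, c5, c6, c7, c8, c9}.
Ancestors of c12: {c11, c12, c2, c5, c7}.
Common ancestors: {c5, c7}.
Among these, c7 is not an ancestor of any other common ancestor — it is the merge base.

c7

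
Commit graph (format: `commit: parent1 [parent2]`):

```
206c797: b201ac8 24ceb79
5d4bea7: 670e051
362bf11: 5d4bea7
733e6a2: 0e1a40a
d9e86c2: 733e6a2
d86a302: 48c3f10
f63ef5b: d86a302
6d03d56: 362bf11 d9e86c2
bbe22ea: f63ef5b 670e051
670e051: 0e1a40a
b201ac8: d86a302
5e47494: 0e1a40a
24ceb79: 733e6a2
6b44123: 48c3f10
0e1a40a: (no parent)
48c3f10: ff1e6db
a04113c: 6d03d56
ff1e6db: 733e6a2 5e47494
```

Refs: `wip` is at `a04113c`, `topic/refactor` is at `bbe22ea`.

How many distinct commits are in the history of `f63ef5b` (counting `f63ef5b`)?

7

Walking parent pointers from f63ef5b: reachable set = {0e1a40a, 48c3f10, 5e47494, 733e6a2, d86a302, f63ef5b, ff1e6db}.
That is 7 commits.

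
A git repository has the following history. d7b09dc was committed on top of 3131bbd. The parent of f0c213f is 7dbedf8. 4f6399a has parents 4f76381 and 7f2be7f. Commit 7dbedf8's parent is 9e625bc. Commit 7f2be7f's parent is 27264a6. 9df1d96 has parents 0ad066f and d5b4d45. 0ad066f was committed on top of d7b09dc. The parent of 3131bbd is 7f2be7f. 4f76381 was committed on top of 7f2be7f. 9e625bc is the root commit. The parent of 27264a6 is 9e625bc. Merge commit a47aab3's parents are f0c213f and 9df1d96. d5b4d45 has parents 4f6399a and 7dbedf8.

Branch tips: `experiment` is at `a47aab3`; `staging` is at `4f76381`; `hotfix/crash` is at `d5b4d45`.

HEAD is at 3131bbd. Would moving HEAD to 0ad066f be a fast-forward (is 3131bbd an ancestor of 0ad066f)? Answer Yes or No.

A fast-forward from 3131bbd to 0ad066f is possible iff 3131bbd is an ancestor of 0ad066f.
Ancestors of 0ad066f: {0ad066f, 27264a6, 3131bbd, 7f2be7f, 9e625bc, d7b09dc}.
3131bbd is among them, so fast-forward is possible.

Yes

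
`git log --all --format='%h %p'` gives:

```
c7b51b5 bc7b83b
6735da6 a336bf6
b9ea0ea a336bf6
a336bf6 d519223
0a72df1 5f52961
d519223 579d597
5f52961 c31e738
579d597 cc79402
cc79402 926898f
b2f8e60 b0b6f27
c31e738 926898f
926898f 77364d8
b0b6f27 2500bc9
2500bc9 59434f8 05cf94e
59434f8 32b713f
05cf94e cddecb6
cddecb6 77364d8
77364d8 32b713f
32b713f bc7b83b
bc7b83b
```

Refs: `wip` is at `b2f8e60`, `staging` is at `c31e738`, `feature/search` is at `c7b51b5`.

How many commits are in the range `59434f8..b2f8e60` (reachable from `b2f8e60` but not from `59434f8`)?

6

Reachable from b2f8e60: {05cf94e, 2500bc9, 32b713f, 59434f8, 77364d8, b0b6f27, b2f8e60, bc7b83b, cddecb6}.
Reachable from 59434f8: {32b713f, 59434f8, bc7b83b}.
In b2f8e60's history but not 59434f8's: {05cf94e, 2500bc9, 77364d8, b0b6f27, b2f8e60, cddecb6} — 6 commits.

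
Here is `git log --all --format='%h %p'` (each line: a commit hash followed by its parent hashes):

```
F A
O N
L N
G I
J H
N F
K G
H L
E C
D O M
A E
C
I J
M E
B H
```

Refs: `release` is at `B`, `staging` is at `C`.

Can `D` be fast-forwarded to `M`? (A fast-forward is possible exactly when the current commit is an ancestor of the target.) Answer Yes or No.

No

A fast-forward from D to M is possible iff D is an ancestor of M.
Ancestors of M: {C, E, M}.
D is not among them, so fast-forward is not possible.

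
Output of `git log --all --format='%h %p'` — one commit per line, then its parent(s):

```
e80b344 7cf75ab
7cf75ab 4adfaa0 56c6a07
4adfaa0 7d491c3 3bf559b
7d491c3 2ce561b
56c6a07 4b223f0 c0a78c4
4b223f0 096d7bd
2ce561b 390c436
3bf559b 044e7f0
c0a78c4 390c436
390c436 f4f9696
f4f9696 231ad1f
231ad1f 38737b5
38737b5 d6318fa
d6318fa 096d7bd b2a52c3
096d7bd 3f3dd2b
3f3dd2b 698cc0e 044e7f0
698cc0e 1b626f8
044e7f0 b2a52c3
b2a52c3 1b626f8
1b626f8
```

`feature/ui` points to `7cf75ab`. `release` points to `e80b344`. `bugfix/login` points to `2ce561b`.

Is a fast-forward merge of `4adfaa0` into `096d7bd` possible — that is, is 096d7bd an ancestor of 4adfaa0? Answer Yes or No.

A fast-forward from 096d7bd to 4adfaa0 is possible iff 096d7bd is an ancestor of 4adfaa0.
Ancestors of 4adfaa0: {044e7f0, 096d7bd, 1b626f8, 231ad1f, 2ce561b, 38737b5, 390c436, 3bf559b, 3f3dd2b, 4adfaa0, 698cc0e, 7d491c3, b2a52c3, d6318fa, f4f9696}.
096d7bd is among them, so fast-forward is possible.

Yes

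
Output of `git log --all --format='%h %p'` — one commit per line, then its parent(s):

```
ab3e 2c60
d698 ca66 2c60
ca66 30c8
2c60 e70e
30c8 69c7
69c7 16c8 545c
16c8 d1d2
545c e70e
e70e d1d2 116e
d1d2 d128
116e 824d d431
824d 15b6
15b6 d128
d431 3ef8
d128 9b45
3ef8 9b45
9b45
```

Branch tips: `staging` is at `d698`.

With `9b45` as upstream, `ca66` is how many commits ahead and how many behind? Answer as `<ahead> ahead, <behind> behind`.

13 ahead, 0 behind

Reachable from ca66: {116e, 15b6, 16c8, 30c8, 3ef8, 545c, 69c7, 824d, 9b45, ca66, d128, d1d2, d431, e70e}.
Reachable from 9b45: {9b45}.
Only in ca66's history (ahead): {116e, 15b6, 16c8, 30c8, 3ef8, 545c, 69c7, 824d, ca66, d128, d1d2, d431, e70e} — 13.
Only in 9b45's history (behind): {} — 0.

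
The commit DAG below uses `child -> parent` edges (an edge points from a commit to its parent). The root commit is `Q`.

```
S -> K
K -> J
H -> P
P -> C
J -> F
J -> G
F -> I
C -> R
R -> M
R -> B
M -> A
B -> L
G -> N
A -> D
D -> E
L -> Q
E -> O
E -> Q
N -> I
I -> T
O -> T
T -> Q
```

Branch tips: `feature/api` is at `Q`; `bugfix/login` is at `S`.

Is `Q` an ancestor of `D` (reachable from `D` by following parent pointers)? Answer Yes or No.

Yes

Ancestors of D (commits reachable by following parents): {D, E, O, Q, T}.
Q is in that set, so it is an ancestor of D.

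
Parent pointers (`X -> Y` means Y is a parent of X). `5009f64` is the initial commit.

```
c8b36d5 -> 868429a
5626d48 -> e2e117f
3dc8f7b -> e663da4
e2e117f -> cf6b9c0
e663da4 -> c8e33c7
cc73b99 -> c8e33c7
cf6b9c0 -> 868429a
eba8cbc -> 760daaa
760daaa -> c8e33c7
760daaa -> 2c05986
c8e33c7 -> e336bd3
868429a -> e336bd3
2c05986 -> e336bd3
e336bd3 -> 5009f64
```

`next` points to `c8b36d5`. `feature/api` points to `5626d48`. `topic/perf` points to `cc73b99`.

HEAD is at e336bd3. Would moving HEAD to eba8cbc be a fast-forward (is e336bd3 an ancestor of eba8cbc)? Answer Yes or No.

A fast-forward from e336bd3 to eba8cbc is possible iff e336bd3 is an ancestor of eba8cbc.
Ancestors of eba8cbc: {2c05986, 5009f64, 760daaa, c8e33c7, e336bd3, eba8cbc}.
e336bd3 is among them, so fast-forward is possible.

Yes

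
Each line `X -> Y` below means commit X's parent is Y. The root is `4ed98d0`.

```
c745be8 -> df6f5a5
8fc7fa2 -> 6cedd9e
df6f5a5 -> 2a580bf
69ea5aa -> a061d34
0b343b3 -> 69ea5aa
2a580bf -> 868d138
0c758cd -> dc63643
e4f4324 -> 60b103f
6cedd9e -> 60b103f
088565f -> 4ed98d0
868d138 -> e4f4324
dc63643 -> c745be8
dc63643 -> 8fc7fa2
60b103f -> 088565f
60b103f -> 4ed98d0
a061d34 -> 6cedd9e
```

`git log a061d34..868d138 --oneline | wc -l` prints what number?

Reachable from 868d138: {088565f, 4ed98d0, 60b103f, 868d138, e4f4324}.
Reachable from a061d34: {088565f, 4ed98d0, 60b103f, 6cedd9e, a061d34}.
In 868d138's history but not a061d34's: {868d138, e4f4324} — 2 commits.

2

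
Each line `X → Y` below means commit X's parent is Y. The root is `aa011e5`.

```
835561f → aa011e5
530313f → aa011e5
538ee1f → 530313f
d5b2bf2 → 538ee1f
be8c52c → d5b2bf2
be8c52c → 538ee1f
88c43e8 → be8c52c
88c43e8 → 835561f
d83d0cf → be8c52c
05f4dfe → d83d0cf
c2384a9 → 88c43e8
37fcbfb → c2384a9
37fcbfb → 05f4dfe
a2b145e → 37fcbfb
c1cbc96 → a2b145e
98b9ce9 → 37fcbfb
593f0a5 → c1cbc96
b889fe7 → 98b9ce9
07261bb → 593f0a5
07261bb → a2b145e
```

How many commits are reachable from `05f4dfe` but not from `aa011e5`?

6

Reachable from 05f4dfe: {05f4dfe, 530313f, 538ee1f, aa011e5, be8c52c, d5b2bf2, d83d0cf}.
Reachable from aa011e5: {aa011e5}.
In 05f4dfe's history but not aa011e5's: {05f4dfe, 530313f, 538ee1f, be8c52c, d5b2bf2, d83d0cf} — 6 commits.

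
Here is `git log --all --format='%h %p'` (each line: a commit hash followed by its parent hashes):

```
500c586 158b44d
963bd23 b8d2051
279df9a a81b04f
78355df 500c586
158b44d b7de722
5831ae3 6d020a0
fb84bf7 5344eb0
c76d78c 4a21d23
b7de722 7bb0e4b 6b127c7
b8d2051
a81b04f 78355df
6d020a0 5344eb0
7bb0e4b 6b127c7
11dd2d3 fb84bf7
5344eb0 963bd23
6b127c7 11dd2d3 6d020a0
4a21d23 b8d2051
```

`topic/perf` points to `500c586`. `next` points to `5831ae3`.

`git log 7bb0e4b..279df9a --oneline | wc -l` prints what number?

Reachable from 279df9a: {11dd2d3, 158b44d, 279df9a, 500c586, 5344eb0, 6b127c7, 6d020a0, 78355df, 7bb0e4b, 963bd23, a81b04f, b7de722, b8d2051, fb84bf7}.
Reachable from 7bb0e4b: {11dd2d3, 5344eb0, 6b127c7, 6d020a0, 7bb0e4b, 963bd23, b8d2051, fb84bf7}.
In 279df9a's history but not 7bb0e4b's: {158b44d, 279df9a, 500c586, 78355df, a81b04f, b7de722} — 6 commits.

6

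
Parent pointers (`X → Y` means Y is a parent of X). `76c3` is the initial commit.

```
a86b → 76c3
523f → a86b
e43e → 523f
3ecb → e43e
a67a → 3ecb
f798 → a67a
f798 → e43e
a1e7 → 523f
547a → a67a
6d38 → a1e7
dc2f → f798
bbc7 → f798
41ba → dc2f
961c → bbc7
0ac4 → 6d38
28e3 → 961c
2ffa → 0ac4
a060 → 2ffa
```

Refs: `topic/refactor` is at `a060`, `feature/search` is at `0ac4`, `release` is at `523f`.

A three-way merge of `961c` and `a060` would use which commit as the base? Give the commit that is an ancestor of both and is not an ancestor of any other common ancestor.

523f

Ancestors of 961c: {3ecb, 523f, 76c3, 961c, a67a, a86b, bbc7, e43e, f798}.
Ancestors of a060: {0ac4, 2ffa, 523f, 6d38, 76c3, a060, a1e7, a86b}.
Common ancestors: {523f, 76c3, a86b}.
Among these, 523f is not an ancestor of any other common ancestor — it is the merge base.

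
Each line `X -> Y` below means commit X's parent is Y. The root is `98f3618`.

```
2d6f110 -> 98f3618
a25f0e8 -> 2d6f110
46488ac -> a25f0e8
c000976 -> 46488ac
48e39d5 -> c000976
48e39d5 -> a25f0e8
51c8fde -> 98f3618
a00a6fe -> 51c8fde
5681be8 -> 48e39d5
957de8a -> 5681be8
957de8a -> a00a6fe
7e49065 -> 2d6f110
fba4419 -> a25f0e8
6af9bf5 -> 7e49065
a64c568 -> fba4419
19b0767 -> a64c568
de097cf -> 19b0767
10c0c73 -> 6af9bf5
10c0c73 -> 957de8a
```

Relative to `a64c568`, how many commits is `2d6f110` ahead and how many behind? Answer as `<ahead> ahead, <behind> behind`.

Reachable from 2d6f110: {2d6f110, 98f3618}.
Reachable from a64c568: {2d6f110, 98f3618, a25f0e8, a64c568, fba4419}.
Only in 2d6f110's history (ahead): {} — 0.
Only in a64c568's history (behind): {a25f0e8, a64c568, fba4419} — 3.

0 ahead, 3 behind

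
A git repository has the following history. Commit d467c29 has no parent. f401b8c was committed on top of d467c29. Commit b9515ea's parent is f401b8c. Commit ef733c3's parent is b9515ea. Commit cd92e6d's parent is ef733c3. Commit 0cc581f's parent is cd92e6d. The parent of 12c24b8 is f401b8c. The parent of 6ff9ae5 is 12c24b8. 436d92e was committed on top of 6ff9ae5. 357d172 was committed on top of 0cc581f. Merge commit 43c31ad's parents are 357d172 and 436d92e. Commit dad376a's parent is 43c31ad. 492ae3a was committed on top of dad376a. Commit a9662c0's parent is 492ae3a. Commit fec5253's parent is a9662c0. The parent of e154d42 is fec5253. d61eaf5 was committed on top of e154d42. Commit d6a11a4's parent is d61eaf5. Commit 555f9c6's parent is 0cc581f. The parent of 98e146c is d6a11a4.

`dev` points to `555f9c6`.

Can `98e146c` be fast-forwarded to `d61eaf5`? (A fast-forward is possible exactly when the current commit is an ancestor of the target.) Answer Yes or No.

A fast-forward from 98e146c to d61eaf5 is possible iff 98e146c is an ancestor of d61eaf5.
Ancestors of d61eaf5: {0cc581f, 12c24b8, 357d172, 436d92e, 43c31ad, 492ae3a, 6ff9ae5, a9662c0, b9515ea, cd92e6d, d467c29, d61eaf5, dad376a, e154d42, ef733c3, f401b8c, fec5253}.
98e146c is not among them, so fast-forward is not possible.

No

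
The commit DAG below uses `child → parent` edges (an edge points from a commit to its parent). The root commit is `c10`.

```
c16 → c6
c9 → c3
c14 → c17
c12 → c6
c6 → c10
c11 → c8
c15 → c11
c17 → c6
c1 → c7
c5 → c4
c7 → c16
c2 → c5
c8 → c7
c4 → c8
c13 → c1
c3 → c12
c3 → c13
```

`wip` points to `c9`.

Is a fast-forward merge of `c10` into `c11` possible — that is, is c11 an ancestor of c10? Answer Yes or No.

No

A fast-forward from c11 to c10 is possible iff c11 is an ancestor of c10.
Ancestors of c10: {c10}.
c11 is not among them, so fast-forward is not possible.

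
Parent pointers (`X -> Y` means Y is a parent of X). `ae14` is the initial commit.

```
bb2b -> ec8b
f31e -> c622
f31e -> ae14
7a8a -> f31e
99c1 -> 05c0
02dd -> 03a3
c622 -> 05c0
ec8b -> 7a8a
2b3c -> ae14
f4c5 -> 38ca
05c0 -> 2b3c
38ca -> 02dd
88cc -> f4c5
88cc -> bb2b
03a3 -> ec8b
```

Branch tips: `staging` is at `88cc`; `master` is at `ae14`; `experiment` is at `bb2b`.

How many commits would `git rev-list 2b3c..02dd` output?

Reachable from 02dd: {02dd, 03a3, 05c0, 2b3c, 7a8a, ae14, c622, ec8b, f31e}.
Reachable from 2b3c: {2b3c, ae14}.
In 02dd's history but not 2b3c's: {02dd, 03a3, 05c0, 7a8a, c622, ec8b, f31e} — 7 commits.

7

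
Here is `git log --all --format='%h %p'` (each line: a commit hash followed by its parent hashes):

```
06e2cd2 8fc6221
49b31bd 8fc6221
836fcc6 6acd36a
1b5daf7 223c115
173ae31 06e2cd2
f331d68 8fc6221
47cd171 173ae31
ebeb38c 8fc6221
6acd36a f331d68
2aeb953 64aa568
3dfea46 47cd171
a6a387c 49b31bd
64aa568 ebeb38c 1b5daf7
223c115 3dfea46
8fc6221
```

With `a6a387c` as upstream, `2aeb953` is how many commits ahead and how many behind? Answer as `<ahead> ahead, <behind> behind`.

9 ahead, 2 behind

Reachable from 2aeb953: {06e2cd2, 173ae31, 1b5daf7, 223c115, 2aeb953, 3dfea46, 47cd171, 64aa568, 8fc6221, ebeb38c}.
Reachable from a6a387c: {49b31bd, 8fc6221, a6a387c}.
Only in 2aeb953's history (ahead): {06e2cd2, 173ae31, 1b5daf7, 223c115, 2aeb953, 3dfea46, 47cd171, 64aa568, ebeb38c} — 9.
Only in a6a387c's history (behind): {49b31bd, a6a387c} — 2.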